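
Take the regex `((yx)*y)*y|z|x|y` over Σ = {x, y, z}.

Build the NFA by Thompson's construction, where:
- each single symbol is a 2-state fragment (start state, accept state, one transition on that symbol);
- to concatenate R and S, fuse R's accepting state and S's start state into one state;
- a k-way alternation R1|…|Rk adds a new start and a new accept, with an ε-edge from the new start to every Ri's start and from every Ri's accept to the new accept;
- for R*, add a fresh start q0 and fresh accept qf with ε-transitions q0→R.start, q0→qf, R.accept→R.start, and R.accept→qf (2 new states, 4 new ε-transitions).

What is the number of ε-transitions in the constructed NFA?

16

Bottom-up over the parse tree:
Each of the 7 symbol leaves contributes 0 ε-transitions.
  yx = 0 ε-transitions
  (yx)* = 4 ε-transitions
  (yx)*y = 4 ε-transitions
  ((yx)*y)* = 8 ε-transitions
  ((yx)*y)*y = 8 ε-transitions
  ((yx)*y)*y|z|x|y = 16 ε-transitions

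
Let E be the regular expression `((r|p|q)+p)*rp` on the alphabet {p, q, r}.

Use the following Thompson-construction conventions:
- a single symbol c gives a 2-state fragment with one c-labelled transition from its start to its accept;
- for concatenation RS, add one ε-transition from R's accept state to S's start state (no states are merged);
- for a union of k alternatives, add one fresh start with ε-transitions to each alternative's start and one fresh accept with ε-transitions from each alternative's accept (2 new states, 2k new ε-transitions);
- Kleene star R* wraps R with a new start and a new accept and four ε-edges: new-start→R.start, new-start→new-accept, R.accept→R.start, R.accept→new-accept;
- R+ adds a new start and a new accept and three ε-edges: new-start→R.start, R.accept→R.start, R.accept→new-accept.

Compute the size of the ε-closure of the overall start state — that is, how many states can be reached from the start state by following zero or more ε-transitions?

Compute the ε-closure size of each fragment's start state recursively; a symbol fragment's start has no outgoing ε-edge, so its closure is just itself (size 1).
  r|p|q → |ε-closure| = 1 + 1 + 1 + 1 = 4 (the new accept is not ε-reachable since no branch accepts ε)
  (r|p|q)+ → new start ε-reaches only the body's start; the new accept needs a symbol first: |ε-closure| = 1 + 4 = 5
  (r|p|q)+p → |ε-closure| equals the left operand's closure size = 5 (its accept is not ε-reachable, so the closure stops there)
  ((r|p|q)+p)* → the star's fresh start ε-reaches both the body's start and the fresh accept: |ε-closure| = 2 + 5 = 7
  ((r|p|q)+p)*rp → |ε-closure| = 7 + 1 = 8 (closure spills across the concat boundary because the left factor accepts ε)

8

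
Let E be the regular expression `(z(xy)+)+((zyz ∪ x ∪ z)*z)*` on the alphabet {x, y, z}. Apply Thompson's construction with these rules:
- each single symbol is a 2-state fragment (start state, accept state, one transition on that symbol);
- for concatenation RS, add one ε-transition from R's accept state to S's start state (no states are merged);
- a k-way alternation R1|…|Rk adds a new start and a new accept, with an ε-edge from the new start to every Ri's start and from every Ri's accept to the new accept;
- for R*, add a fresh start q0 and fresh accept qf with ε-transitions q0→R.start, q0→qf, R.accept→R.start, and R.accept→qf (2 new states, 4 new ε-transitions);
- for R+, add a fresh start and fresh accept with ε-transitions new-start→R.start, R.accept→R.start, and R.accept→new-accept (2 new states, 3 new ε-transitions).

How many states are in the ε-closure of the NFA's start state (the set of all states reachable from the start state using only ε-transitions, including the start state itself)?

Work bottom-up. For each fragment F, track |ε-closure(F.start)| and whether F's accept lies in that closure (i.e. whether F accepts ε). A single-symbol fragment has closure size 1 and does not accept ε.
  xy → same as the first factor's closure: |closure| = 1
  (xy)+ → new start ε-reaches only the body's start; the new accept needs a symbol first: |closure| = 1 + 1 = 2
  z(xy)+ → |closure| equals the left operand's closure size = 1 (its accept is not ε-reachable, so the closure stops there)
  (z(xy)+)+ → |closure| = 1 + 1 = 2 (the body doesn't accept ε, so the new accept is not reached)
  zyz → |closure| equals the left operand's closure size = 1 (its accept is not ε-reachable, so the closure stops there)
  zyz ∪ x ∪ z → new start ε-reaches every alternative's start; none of them accept ε, so the new accept is not reached: |closure| = 1 + 1 + 1 + 1 = 4
  (zyz ∪ x ∪ z)* → new start has ε-edges to the inner start and to the new accept, so |closure| = 2 + 4 = 6
  (zyz ∪ x ∪ z)*z → the left operand accepts ε, so the closure extends into the next operand (via the concat ε-link); |closure| = 6 + 1 = 7
  ((zyz ∪ x ∪ z)*z)* → |closure| = 1 (new start) + 7 (body) + 1 (new accept) = 9
  (z(xy)+)+((zyz ∪ x ∪ z)*z)* → |closure| equals the left operand's closure size = 2 (its accept is not ε-reachable, so the closure stops there)

2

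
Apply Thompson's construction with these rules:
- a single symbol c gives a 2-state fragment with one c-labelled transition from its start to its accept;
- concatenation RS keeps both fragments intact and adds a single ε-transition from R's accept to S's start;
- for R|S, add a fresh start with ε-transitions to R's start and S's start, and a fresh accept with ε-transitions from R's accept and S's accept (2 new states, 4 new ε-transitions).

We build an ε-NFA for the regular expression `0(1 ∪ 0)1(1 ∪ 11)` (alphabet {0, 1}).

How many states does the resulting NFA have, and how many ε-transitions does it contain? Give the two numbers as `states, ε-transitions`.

Building bottom-up:
Each of the 7 symbol leaves contributes 2 states and 0 ε-transitions.
  1 ∪ 0 → 6 states, 4 ε-transitions
  11 → 4 states, 1 ε-transition
  1 ∪ 11 → 8 states, 5 ε-transitions
  0(1 ∪ 0)1(1 ∪ 11) → 18 states, 12 ε-transitions

18, 12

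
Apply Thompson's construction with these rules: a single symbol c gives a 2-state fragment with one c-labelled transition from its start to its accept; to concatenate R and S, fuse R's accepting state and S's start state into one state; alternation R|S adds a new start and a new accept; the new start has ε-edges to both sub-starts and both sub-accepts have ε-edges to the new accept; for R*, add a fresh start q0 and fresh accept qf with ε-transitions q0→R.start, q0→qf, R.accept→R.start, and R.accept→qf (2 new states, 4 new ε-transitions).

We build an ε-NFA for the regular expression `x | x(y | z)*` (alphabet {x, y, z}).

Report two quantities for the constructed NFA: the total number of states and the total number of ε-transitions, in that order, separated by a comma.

13, 12

Per subexpression:
Each of the 4 symbol leaves contributes 2 states and 0 ε-transitions.
  y | z = 6 states, 4 ε-transitions
  (y | z)* = 8 states, 8 ε-transitions
  x(y | z)* = 9 states, 8 ε-transitions
  x | x(y | z)* = 13 states, 12 ε-transitions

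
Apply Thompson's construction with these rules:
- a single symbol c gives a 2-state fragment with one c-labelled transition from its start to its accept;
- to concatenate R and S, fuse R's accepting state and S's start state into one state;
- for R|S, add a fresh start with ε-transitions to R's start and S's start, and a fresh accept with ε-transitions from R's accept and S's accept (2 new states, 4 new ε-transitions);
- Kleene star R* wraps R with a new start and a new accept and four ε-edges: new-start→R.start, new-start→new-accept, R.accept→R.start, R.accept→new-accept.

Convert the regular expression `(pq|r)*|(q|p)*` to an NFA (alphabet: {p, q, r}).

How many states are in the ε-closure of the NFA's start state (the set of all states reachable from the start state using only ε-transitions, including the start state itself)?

12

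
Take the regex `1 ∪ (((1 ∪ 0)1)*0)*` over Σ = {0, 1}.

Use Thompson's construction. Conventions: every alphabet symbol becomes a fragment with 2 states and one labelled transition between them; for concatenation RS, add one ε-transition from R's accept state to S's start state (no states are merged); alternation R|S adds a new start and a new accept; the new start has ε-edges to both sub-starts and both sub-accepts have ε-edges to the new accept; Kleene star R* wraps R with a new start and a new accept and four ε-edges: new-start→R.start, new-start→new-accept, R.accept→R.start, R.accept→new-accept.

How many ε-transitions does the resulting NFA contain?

Per subexpression:
Each of the 5 symbol leaves contributes 0 ε-transitions.
  1 ∪ 0 — 4 ε-transitions
  (1 ∪ 0)1 — 5 ε-transitions
  ((1 ∪ 0)1)* — 9 ε-transitions
  ((1 ∪ 0)1)*0 — 10 ε-transitions
  (((1 ∪ 0)1)*0)* — 14 ε-transitions
  1 ∪ (((1 ∪ 0)1)*0)* — 18 ε-transitions

18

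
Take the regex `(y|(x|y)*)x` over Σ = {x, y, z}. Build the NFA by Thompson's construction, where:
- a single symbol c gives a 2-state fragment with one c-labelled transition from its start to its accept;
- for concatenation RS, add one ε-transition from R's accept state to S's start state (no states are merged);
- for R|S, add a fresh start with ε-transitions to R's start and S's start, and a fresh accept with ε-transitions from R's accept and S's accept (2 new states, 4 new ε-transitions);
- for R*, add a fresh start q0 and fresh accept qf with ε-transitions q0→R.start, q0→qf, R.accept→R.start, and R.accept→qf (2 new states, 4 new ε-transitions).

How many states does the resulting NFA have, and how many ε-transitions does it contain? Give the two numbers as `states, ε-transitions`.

Per subexpression:
Each of the 4 symbol leaves contributes 2 states and 0 ε-transitions.
  x|y : 6 states, 4 ε-transitions
  (x|y)* : 8 states, 8 ε-transitions
  y|(x|y)* : 12 states, 12 ε-transitions
  (y|(x|y)*)x : 14 states, 13 ε-transitions

14, 13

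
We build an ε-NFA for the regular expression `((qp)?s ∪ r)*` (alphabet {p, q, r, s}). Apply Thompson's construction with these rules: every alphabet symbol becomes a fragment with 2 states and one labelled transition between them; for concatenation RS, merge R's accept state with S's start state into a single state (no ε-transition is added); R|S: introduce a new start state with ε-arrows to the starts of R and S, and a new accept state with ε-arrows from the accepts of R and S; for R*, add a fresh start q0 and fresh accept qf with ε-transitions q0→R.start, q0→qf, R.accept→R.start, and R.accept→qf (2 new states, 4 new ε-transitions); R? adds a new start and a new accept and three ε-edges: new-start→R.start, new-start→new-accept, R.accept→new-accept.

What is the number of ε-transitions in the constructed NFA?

By structural recursion:
Each of the 4 symbol leaves contributes 0 ε-transitions.
  qp = 0 ε-transitions
  (qp)? = 3 ε-transitions
  (qp)?s = 3 ε-transitions
  (qp)?s ∪ r = 7 ε-transitions
  ((qp)?s ∪ r)* = 11 ε-transitions

11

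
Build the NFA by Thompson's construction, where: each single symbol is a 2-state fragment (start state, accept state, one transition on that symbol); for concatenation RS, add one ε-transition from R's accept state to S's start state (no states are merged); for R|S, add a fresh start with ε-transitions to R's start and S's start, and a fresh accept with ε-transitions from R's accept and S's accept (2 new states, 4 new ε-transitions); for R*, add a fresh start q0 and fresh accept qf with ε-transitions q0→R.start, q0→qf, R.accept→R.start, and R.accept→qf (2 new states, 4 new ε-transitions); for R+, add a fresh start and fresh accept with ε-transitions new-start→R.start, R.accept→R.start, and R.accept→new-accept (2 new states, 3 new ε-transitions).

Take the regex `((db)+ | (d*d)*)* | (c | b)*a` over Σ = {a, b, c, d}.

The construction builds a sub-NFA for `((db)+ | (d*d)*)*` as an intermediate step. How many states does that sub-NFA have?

Fragment for `((db)+ | (d*d)*)*`:
Each of the 4 symbol leaves contributes a 2-state fragment.
  db — 4 states
  (db)+ — 6 states
  d* — 4 states
  d*d — 6 states
  (d*d)* — 8 states
  (db)+ | (d*d)* — 16 states
  ((db)+ | (d*d)*)* — 18 states

18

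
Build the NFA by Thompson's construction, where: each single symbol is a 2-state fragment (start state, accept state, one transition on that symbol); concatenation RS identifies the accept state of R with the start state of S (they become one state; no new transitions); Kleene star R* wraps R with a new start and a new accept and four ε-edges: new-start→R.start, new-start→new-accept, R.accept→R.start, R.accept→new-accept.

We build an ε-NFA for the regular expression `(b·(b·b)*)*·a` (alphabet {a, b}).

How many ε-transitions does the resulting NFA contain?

Building bottom-up:
Each of the 4 symbol leaves contributes 0 ε-transitions.
  b·b → 0 ε-transitions
  (b·b)* → 4 ε-transitions
  b·(b·b)* → 4 ε-transitions
  (b·(b·b)*)* → 8 ε-transitions
  (b·(b·b)*)*·a → 8 ε-transitions

8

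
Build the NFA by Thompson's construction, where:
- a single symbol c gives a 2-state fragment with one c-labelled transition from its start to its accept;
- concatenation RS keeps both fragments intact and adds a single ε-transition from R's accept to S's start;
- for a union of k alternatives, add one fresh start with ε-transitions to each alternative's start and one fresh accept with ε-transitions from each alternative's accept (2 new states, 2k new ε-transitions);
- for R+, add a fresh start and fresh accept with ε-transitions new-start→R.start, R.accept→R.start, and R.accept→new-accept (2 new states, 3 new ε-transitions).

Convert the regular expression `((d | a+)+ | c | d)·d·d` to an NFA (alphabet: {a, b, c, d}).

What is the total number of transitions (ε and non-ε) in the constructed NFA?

24

Bottom-up over the parse tree:
Each of the 6 symbol leaves contributes 1 transition (1 symbol, 0 ε).
  a+ : 4 transitions (1 symbol, 3 ε)
  d | a+ : 9 transitions (2 symbol, 7 ε)
  (d | a+)+ : 12 transitions (2 symbol, 10 ε)
  (d | a+)+ | c | d : 20 transitions (4 symbol, 16 ε)
  ((d | a+)+ | c | d)·d·d : 24 transitions (6 symbol, 18 ε)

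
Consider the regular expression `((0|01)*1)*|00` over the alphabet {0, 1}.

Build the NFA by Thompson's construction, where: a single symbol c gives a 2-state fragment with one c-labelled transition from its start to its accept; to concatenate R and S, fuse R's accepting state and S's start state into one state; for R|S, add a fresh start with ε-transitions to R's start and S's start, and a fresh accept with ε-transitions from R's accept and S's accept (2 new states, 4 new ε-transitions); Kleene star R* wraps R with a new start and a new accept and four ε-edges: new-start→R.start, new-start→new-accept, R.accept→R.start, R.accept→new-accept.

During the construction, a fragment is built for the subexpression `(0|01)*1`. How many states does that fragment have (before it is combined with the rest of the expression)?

10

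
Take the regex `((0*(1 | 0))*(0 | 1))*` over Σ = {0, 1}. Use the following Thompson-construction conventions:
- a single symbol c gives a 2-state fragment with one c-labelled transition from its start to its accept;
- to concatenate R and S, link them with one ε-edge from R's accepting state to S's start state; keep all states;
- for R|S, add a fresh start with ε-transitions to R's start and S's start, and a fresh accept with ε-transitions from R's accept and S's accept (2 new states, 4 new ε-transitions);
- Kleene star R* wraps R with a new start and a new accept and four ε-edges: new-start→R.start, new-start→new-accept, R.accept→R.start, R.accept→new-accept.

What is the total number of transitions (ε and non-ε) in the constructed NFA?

Recursing over subexpressions:
Each of the 5 symbol leaves contributes 1 transition (1 symbol, 0 ε).
  0* → 5 transitions (1 symbol, 4 ε)
  1 | 0 → 6 transitions (2 symbol, 4 ε)
  0*(1 | 0) → 12 transitions (3 symbol, 9 ε)
  (0*(1 | 0))* → 16 transitions (3 symbol, 13 ε)
  0 | 1 → 6 transitions (2 symbol, 4 ε)
  (0*(1 | 0))*(0 | 1) → 23 transitions (5 symbol, 18 ε)
  ((0*(1 | 0))*(0 | 1))* → 27 transitions (5 symbol, 22 ε)

27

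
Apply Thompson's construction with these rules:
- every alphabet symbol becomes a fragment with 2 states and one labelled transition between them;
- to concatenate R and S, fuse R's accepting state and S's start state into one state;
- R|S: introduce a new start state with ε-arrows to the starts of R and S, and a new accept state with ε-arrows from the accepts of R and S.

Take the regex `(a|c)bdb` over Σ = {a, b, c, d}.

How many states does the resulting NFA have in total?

Building bottom-up:
Each of the 5 symbol leaves contributes a 2-state fragment.
  a|c — 6 states
  (a|c)bdb — 9 states

9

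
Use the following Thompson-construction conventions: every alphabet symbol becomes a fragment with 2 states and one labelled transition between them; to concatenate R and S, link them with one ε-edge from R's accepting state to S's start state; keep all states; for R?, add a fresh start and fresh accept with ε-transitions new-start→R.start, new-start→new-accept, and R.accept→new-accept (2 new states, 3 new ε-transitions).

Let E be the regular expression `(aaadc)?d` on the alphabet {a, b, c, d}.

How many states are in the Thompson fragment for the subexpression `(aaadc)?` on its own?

Fragment for `(aaadc)?`:
Each of the 5 symbol leaves contributes a 2-state fragment.
  aaadc — 10 states
  (aaadc)? — 12 states

12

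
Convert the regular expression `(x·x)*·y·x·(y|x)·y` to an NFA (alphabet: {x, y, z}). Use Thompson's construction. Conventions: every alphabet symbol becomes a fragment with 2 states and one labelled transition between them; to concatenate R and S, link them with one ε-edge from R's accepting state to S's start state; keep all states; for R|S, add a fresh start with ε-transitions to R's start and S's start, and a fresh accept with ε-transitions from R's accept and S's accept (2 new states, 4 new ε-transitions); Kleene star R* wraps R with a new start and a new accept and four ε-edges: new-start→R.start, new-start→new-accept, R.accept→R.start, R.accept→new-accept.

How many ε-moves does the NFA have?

Per subexpression:
Each of the 7 symbol leaves contributes 0 ε-transitions.
  x·x → 1 ε-transition
  (x·x)* → 5 ε-transitions
  y|x → 4 ε-transitions
  (x·x)*·y·x·(y|x)·y → 13 ε-transitions

13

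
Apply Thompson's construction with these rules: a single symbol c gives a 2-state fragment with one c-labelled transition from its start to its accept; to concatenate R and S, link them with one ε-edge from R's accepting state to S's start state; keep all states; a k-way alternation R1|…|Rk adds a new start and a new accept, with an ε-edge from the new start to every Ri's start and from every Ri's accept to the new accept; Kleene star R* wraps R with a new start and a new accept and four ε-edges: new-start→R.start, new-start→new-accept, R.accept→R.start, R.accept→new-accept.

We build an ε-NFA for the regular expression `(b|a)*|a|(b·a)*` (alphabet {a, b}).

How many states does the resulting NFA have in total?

By structural recursion:
Each of the 5 symbol leaves contributes a 2-state fragment.
  b|a : 6 states
  (b|a)* : 8 states
  b·a : 4 states
  (b·a)* : 6 states
  (b|a)*|a|(b·a)* : 18 states

18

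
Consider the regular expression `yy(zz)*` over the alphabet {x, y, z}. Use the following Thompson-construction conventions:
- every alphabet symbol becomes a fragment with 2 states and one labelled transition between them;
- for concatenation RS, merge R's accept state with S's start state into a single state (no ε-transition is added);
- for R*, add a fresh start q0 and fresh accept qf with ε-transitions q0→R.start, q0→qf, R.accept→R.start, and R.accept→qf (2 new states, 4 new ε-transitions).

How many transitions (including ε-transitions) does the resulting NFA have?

8

Bottom-up over the parse tree:
Each of the 4 symbol leaves contributes 1 transition (1 symbol, 0 ε).
  zz → 2 transitions (2 symbol, 0 ε)
  (zz)* → 6 transitions (2 symbol, 4 ε)
  yy(zz)* → 8 transitions (4 symbol, 4 ε)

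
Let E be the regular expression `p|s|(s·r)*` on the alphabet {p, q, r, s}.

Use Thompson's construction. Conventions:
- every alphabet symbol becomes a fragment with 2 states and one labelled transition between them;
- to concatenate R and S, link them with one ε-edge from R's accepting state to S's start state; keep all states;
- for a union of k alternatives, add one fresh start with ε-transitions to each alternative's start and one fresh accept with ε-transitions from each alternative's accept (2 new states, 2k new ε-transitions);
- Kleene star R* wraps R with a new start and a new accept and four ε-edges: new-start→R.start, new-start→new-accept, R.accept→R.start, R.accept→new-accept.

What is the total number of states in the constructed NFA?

By structural recursion:
Each of the 4 symbol leaves contributes a 2-state fragment.
  s·r → 4 states
  (s·r)* → 6 states
  p|s|(s·r)* → 12 states

12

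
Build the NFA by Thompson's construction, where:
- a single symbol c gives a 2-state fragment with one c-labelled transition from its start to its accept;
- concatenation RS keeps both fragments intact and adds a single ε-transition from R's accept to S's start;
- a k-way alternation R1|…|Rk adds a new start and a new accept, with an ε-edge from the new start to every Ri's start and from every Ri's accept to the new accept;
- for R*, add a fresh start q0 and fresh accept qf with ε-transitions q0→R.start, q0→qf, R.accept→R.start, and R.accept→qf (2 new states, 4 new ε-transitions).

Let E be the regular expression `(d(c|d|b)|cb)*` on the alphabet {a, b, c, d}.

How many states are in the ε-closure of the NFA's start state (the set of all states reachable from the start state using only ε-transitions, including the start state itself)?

5

Work bottom-up. For each fragment F, track |ε-closure(F.start)| and whether F's accept lies in that closure (i.e. whether F accepts ε). A single-symbol fragment has closure size 1 and does not accept ε.
  c|d|b — |closure| = 1 + 1 + 1 + 1 = 4 (the new accept is not ε-reachable since no branch accepts ε)
  d(c|d|b) — |closure| equals the left operand's closure size = 1 (its accept is not ε-reachable, so the closure stops there)
  cb — |closure| equals the left operand's closure size = 1 (its accept is not ε-reachable, so the closure stops there)
  d(c|d|b)|cb — new start ε-reaches every alternative's start; none of them accept ε, so the new accept is not reached: |closure| = 1 + 1 + 1 = 3
  (d(c|d|b)|cb)* — new start has ε-edges to the inner start and to the new accept, so |closure| = 2 + 3 = 5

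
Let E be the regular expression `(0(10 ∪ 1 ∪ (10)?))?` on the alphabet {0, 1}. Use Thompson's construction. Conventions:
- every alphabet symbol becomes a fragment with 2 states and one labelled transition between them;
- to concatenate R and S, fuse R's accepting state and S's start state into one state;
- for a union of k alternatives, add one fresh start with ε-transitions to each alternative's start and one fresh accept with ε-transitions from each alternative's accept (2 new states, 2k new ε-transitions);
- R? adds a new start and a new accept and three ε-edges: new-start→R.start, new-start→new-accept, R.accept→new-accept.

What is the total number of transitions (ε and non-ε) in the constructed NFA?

18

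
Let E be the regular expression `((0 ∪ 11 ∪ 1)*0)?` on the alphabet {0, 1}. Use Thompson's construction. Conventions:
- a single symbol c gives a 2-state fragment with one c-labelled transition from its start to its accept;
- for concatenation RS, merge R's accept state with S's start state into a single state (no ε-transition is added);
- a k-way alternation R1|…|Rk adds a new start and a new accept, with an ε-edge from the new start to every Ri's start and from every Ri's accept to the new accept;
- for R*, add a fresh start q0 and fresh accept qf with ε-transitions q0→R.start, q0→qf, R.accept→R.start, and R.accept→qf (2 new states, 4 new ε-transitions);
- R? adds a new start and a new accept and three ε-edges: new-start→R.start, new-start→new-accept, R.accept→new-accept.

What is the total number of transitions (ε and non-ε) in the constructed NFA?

Per subexpression:
Each of the 5 symbol leaves contributes 1 transition (1 symbol, 0 ε).
  11 = 2 transitions (2 symbol, 0 ε)
  0 ∪ 11 ∪ 1 = 10 transitions (4 symbol, 6 ε)
  (0 ∪ 11 ∪ 1)* = 14 transitions (4 symbol, 10 ε)
  (0 ∪ 11 ∪ 1)*0 = 15 transitions (5 symbol, 10 ε)
  ((0 ∪ 11 ∪ 1)*0)? = 18 transitions (5 symbol, 13 ε)

18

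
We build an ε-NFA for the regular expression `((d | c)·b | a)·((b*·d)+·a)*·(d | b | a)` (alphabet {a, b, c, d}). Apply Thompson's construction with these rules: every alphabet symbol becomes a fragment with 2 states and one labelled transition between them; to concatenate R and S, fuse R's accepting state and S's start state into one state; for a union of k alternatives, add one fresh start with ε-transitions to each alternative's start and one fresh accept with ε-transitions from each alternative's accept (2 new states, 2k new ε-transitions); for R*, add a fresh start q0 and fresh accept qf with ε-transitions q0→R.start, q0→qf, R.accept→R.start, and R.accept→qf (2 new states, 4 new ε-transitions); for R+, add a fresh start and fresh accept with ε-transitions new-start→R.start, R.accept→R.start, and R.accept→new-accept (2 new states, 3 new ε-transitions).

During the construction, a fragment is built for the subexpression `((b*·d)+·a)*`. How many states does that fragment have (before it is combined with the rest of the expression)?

Fragment for `((b*·d)+·a)*`:
Each of the 3 symbol leaves contributes a 2-state fragment.
  b* : 4 states
  b*·d : 5 states
  (b*·d)+ : 7 states
  (b*·d)+·a : 8 states
  ((b*·d)+·a)* : 10 states

10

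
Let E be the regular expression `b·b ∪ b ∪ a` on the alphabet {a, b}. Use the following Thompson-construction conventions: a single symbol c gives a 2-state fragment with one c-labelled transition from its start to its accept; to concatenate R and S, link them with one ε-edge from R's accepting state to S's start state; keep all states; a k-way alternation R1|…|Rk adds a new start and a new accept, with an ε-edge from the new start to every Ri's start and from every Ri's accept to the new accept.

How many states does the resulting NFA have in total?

10

Bottom-up over the parse tree:
Each of the 4 symbol leaves contributes a 2-state fragment.
  b·b — 4 states
  b·b ∪ b ∪ a — 10 states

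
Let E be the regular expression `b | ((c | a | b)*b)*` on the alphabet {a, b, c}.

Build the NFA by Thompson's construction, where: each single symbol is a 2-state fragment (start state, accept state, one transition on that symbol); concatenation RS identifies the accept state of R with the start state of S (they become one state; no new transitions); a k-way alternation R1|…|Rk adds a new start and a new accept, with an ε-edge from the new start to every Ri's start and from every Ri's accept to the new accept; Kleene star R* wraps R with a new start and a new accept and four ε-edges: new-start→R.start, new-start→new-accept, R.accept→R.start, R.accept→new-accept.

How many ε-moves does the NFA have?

Building bottom-up:
Each of the 5 symbol leaves contributes 0 ε-transitions.
  c | a | b → 6 ε-transitions
  (c | a | b)* → 10 ε-transitions
  (c | a | b)*b → 10 ε-transitions
  ((c | a | b)*b)* → 14 ε-transitions
  b | ((c | a | b)*b)* → 18 ε-transitions

18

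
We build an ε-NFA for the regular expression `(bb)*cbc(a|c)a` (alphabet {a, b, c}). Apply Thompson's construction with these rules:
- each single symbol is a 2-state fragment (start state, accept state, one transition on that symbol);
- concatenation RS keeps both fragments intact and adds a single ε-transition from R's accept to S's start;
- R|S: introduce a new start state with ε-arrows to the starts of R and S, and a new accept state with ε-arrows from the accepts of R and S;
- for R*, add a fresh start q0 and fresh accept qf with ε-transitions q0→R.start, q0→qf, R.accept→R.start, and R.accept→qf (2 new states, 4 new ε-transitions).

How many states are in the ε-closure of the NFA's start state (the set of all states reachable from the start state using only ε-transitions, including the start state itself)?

4

Let C(F) = |ε-closure(F.start)| within fragment F, and note whether F accepts ε. Symbol fragments have C = 1 and do not accept ε. Then:
  bb : |closure| equals the left operand's closure size = 1 (its accept is not ε-reachable, so the closure stops there)
  (bb)* : |closure| = 1 (new start) + 1 (body) + 1 (new accept) = 3
  a|c : new start ε-reaches every alternative's start; none of them accept ε, so the new accept is not reached: |closure| = 1 + 1 + 1 = 3
  (bb)*cbc(a|c)a : the left operand accepts ε, so the closure extends into the next operand (via the concat ε-link); |closure| = 3 + 1 = 4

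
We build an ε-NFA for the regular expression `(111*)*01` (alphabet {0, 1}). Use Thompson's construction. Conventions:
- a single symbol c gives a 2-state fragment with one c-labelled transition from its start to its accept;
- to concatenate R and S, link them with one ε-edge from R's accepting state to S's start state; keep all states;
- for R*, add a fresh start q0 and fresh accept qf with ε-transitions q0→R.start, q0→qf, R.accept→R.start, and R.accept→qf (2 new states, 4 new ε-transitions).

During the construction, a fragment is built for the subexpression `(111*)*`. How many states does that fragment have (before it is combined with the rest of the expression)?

Fragment for `(111*)*`:
Each of the 3 symbol leaves contributes a 2-state fragment.
  1* — 4 states
  111* — 8 states
  (111*)* — 10 states

10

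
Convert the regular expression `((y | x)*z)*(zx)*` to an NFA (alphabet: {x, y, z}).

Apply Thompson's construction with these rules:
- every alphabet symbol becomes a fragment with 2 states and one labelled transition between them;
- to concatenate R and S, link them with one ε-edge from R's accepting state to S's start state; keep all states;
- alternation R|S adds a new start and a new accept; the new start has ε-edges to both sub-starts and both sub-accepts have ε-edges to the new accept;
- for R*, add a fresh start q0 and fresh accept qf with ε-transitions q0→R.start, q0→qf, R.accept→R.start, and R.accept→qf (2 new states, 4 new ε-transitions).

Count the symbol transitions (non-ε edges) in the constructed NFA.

Bottom-up over the parse tree:
Each of the 5 symbol leaves contributes exactly 1 symbol transition.
  y | x : 2 symbol transitions
  (y | x)* : 2 symbol transitions
  (y | x)*z : 3 symbol transitions
  ((y | x)*z)* : 3 symbol transitions
  zx : 2 symbol transitions
  (zx)* : 2 symbol transitions
  ((y | x)*z)*(zx)* : 5 symbol transitions

5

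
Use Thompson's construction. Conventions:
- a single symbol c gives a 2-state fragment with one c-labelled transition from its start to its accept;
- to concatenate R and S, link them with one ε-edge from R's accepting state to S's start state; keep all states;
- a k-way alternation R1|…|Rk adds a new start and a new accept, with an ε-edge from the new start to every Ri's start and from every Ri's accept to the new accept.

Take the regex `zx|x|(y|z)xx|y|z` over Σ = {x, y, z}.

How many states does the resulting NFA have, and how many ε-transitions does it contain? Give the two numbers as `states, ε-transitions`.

Per subexpression:
Each of the 9 symbol leaves contributes 2 states and 0 ε-transitions.
  zx — 4 states, 1 ε-transition
  y|z — 6 states, 4 ε-transitions
  (y|z)xx — 10 states, 6 ε-transitions
  zx|x|(y|z)xx|y|z — 22 states, 17 ε-transitions

22, 17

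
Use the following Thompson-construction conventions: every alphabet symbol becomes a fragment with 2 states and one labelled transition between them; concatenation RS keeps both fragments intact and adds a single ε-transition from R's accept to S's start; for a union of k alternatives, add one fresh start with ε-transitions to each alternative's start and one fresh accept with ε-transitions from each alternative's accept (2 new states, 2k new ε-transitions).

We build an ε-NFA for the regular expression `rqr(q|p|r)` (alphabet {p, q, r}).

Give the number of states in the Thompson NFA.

Per subexpression:
Each of the 6 symbol leaves contributes a 2-state fragment.
  q|p|r = 8 states
  rqr(q|p|r) = 14 states

14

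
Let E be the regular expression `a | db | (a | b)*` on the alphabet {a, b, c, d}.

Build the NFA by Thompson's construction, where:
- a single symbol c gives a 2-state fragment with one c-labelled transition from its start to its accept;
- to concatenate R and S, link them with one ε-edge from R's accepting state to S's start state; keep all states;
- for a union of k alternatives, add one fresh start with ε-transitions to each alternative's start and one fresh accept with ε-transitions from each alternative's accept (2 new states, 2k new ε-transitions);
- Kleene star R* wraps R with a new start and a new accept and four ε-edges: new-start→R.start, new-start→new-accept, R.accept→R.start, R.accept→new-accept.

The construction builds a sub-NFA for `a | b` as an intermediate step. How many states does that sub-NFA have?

6

Fragment for `a | b`:
Each of the 2 symbol leaves contributes a 2-state fragment.
  a | b → 6 states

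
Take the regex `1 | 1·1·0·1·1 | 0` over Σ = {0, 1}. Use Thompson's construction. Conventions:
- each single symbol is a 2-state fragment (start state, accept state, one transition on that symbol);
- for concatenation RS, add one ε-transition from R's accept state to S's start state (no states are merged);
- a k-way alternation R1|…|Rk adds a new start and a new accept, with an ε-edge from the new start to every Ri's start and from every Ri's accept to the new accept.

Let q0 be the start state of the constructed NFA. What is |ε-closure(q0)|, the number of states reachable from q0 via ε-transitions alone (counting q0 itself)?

Let C(F) = |ε-closure(F.start)| within fragment F, and note whether F accepts ε. Symbol fragments have C = 1 and do not accept ε. Then:
  1·1·0·1·1 → C equals the left operand's closure size = 1 (its accept is not ε-reachable, so the closure stops there)
  1 | 1·1·0·1·1 | 0 → new start ε-reaches every alternative's start; none of them accept ε, so the new accept is not reached: C = 1 + 1 + 1 + 1 = 4

4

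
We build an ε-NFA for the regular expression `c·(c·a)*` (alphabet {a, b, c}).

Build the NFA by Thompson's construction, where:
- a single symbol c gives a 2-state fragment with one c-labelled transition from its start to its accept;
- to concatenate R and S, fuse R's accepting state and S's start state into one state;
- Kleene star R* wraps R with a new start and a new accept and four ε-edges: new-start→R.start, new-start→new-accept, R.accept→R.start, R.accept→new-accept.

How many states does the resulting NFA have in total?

6

Bottom-up over the parse tree:
Each of the 3 symbol leaves contributes a 2-state fragment.
  c·a → 3 states
  (c·a)* → 5 states
  c·(c·a)* → 6 states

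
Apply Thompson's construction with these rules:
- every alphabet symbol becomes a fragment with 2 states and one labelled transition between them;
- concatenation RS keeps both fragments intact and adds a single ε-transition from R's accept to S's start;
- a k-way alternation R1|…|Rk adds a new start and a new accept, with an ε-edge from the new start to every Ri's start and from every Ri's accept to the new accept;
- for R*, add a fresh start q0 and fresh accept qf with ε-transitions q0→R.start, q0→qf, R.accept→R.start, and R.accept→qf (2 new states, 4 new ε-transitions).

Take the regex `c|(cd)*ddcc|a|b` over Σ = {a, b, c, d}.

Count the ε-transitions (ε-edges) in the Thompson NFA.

Recursing over subexpressions:
Each of the 9 symbol leaves contributes 0 ε-transitions.
  cd — 1 ε-transition
  (cd)* — 5 ε-transitions
  (cd)*ddcc — 9 ε-transitions
  c|(cd)*ddcc|a|b — 17 ε-transitions

17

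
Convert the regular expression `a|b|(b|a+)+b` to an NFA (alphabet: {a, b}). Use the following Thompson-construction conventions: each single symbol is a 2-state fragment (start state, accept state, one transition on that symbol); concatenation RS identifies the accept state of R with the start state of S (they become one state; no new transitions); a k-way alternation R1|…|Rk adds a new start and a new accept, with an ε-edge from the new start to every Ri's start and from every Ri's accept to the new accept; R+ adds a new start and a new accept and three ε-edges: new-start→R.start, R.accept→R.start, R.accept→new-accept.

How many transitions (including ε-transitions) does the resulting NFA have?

Per subexpression:
Each of the 5 symbol leaves contributes 1 transition (1 symbol, 0 ε).
  a+ : 4 transitions (1 symbol, 3 ε)
  b|a+ : 9 transitions (2 symbol, 7 ε)
  (b|a+)+ : 12 transitions (2 symbol, 10 ε)
  (b|a+)+b : 13 transitions (3 symbol, 10 ε)
  a|b|(b|a+)+b : 21 transitions (5 symbol, 16 ε)

21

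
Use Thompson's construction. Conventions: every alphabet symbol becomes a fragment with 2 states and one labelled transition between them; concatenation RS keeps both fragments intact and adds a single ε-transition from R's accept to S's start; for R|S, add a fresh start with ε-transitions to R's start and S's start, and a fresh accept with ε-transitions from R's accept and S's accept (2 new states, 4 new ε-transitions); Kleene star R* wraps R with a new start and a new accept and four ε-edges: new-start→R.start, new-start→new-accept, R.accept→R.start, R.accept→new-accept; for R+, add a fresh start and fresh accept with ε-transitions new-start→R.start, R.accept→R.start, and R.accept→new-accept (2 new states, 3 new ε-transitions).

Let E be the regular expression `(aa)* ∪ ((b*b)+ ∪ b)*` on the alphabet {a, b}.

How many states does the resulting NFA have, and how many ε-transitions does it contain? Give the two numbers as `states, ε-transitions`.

Recursing over subexpressions:
Each of the 5 symbol leaves contributes 2 states and 0 ε-transitions.
  aa : 4 states, 1 ε-transition
  (aa)* : 6 states, 5 ε-transitions
  b* : 4 states, 4 ε-transitions
  b*b : 6 states, 5 ε-transitions
  (b*b)+ : 8 states, 8 ε-transitions
  (b*b)+ ∪ b : 12 states, 12 ε-transitions
  ((b*b)+ ∪ b)* : 14 states, 16 ε-transitions
  (aa)* ∪ ((b*b)+ ∪ b)* : 22 states, 25 ε-transitions

22, 25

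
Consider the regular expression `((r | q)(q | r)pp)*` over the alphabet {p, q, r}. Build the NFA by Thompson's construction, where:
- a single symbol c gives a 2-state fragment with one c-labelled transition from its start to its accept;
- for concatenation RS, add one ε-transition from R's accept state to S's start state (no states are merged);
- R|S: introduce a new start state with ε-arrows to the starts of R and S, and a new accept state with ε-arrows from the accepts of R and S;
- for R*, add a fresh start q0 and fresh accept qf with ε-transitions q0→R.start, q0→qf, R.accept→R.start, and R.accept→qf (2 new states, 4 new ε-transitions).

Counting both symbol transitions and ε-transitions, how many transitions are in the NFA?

Per subexpression:
Each of the 6 symbol leaves contributes 1 transition (1 symbol, 0 ε).
  r | q — 6 transitions (2 symbol, 4 ε)
  q | r — 6 transitions (2 symbol, 4 ε)
  (r | q)(q | r)pp — 17 transitions (6 symbol, 11 ε)
  ((r | q)(q | r)pp)* — 21 transitions (6 symbol, 15 ε)

21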